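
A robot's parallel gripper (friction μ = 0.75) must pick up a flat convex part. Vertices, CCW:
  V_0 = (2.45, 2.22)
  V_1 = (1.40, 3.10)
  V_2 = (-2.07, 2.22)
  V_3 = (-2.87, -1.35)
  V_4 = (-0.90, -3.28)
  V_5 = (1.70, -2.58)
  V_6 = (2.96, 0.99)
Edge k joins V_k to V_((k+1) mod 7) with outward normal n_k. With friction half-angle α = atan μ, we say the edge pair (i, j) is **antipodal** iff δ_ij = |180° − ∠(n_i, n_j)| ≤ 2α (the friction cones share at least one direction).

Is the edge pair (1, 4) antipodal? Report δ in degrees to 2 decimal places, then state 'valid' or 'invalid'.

δ = 0.84°, valid

α = atan 0.75 = 36.87°;  2α = 73.74°
edge 1: e_1 = (-3.47, -0.88);  n_1 = (-0.2458, +0.9693)
edge 4: e_4 = (+2.60, +0.70);  n_4 = (+0.2600, -0.9656)
∠(n_1, n_4) = 179.16°
δ = |180° − 179.16°| = 0.84°
0.84° ≤ 2α = 73.74°  →  valid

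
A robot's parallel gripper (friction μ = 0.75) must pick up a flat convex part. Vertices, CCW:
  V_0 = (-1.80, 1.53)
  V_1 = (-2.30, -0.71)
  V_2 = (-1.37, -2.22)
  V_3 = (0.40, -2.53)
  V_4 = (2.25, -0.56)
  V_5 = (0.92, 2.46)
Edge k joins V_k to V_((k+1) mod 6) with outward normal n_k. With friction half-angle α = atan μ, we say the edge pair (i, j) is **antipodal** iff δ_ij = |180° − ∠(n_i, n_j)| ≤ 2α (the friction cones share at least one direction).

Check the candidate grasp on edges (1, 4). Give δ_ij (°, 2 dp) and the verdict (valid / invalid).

α = atan 0.75 = 36.87°;  2α = 73.74°
edge 1: e_1 = (+0.93, -1.51);  n_1 = (-0.8515, -0.5244)
edge 4: e_4 = (-1.33, +3.02);  n_4 = (+0.9152, +0.4030)
∠(n_1, n_4) = 172.14°
δ = |180° − 172.14°| = 7.86°
7.86° ≤ 2α = 73.74°  →  valid

δ = 7.86°, valid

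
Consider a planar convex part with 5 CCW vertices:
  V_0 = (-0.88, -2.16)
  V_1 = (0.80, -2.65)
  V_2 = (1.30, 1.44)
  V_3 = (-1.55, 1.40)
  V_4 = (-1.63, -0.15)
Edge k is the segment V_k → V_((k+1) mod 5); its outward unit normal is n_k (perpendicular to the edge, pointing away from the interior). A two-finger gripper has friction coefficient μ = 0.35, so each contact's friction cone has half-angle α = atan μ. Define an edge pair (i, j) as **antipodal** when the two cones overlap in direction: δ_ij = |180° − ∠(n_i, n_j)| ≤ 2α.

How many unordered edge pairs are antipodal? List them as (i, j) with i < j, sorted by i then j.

α = atan 0.35 = 19.29°;  2α = 38.58°
n_0 = (-0.2800, -0.9600)
n_1 = (+0.9926, -0.1213)
n_2 = (-0.0140, +0.9999)
n_3 = (-0.9987, +0.0515)
n_4 = (-0.9369, -0.3496)
  (0,1): δ = 80.71°  ·
  (0,2): δ = 17.06°  ✓
  (0,3): δ = 103.31°  ·
  (0,4): δ = 126.72°  ·
  (1,2): δ = 82.23°  ·
  (1,3): δ = 4.02°  ✓
  (1,4): δ = 27.43°  ✓
  (2,3): δ = 93.76°  ·
  (2,4): δ = 70.34°  ·
  (3,4): δ = 156.58°  ·
antipodal pairs: 3

count = 3; pairs: (0,2), (1,3), (1,4)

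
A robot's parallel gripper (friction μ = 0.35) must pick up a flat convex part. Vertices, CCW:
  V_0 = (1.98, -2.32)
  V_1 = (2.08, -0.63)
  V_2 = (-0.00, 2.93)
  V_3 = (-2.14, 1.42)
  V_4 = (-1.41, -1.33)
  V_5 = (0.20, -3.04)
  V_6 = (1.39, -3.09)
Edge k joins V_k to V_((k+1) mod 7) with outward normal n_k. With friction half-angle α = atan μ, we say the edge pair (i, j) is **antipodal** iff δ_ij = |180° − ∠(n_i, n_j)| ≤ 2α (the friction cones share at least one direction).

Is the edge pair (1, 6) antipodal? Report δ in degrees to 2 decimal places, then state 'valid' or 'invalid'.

δ = 112.24°, invalid

α = atan 0.35 = 19.29°;  2α = 38.58°
edge 1: e_1 = (-2.08, +3.56);  n_1 = (+0.8634, +0.5045)
edge 6: e_6 = (+0.59, +0.77);  n_6 = (+0.7938, -0.6082)
∠(n_1, n_6) = 67.76°
δ = |180° − 67.76°| = 112.24°
112.24° > 2α = 38.58°  →  invalid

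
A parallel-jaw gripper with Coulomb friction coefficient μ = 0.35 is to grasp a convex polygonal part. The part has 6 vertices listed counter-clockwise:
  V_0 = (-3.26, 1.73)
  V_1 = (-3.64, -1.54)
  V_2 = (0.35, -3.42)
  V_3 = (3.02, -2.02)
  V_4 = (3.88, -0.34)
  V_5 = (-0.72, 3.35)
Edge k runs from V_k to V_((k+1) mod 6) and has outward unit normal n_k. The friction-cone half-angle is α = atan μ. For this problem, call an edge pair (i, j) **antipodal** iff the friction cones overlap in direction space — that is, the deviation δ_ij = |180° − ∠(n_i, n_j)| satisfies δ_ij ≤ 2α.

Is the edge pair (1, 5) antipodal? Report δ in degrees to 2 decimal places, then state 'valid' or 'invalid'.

α = atan 0.35 = 19.29°;  2α = 38.58°
edge 1: e_1 = (+3.99, -1.88);  n_1 = (-0.4262, -0.9046)
edge 5: e_5 = (-2.54, -1.62);  n_5 = (-0.5377, +0.8431)
∠(n_1, n_5) = 122.24°
δ = |180° − 122.24°| = 57.76°
57.76° > 2α = 38.58°  →  invalid

δ = 57.76°, invalid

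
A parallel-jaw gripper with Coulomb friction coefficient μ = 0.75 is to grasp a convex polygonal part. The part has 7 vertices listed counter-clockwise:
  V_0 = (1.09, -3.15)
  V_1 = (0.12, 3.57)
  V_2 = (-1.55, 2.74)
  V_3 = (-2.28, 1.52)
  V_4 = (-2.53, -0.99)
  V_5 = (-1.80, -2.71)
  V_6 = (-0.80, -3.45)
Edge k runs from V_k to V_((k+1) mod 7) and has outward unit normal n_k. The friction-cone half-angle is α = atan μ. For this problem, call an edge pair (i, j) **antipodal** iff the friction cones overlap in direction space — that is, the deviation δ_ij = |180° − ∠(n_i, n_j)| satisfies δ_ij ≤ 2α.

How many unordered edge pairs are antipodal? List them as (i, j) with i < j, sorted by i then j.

count = 8; pairs: (0,1), (0,2), (0,3), (0,4), (0,5), (1,5), (1,6), (2,6)

α = atan 0.75 = 36.87°;  2α = 73.74°
n_0 = (+0.9897, +0.1429)
n_1 = (-0.4451, +0.8955)
n_2 = (-0.8581, +0.5135)
n_3 = (-0.9951, +0.0991)
n_4 = (-0.9205, -0.3907)
n_5 = (-0.5948, -0.8038)
n_6 = (+0.1568, -0.9876)
  (0,1): δ = 71.79°  ✓
  (0,2): δ = 39.11°  ✓
  (0,3): δ = 13.90°  ✓
  (0,4): δ = 14.78°  ✓
  (0,5): δ = 45.28°  ✓
  (0,6): δ = 90.81°  ·
  (1,2): δ = 147.32°  ·
  (1,3): δ = 122.12°  ·
  (1,4): δ = 93.43°  ·
  (1,5): δ = 62.93°  ✓
  (1,6): δ = 17.41°  ✓
  (2,3): δ = 154.79°  ·
  (2,4): δ = 126.11°  ·
  (2,5): δ = 95.61°  ·
  (2,6): δ = 50.09°  ✓
  (3,4): δ = 151.31°  ·
  (3,5): δ = 120.81°  ·
  (3,6): δ = 75.29°  ·
  (4,5): δ = 149.50°  ·
  (4,6): δ = 103.98°  ·
  (5,6): δ = 134.48°  ·
antipodal pairs: 8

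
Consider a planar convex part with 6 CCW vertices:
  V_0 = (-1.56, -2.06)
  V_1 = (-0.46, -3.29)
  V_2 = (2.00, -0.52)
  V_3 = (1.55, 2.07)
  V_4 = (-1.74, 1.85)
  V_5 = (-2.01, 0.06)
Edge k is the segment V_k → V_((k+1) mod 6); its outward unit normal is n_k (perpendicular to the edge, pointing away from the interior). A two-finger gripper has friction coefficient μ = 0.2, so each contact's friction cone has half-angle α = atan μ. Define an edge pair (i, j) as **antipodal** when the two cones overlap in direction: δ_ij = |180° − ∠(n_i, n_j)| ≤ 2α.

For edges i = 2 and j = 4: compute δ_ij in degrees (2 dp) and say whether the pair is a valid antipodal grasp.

δ = 18.43°, valid

α = atan 0.2 = 11.31°;  2α = 22.62°
edge 2: e_2 = (-0.45, +2.59);  n_2 = (+0.9852, +0.1712)
edge 4: e_4 = (-0.27, -1.79);  n_4 = (-0.9888, +0.1492)
∠(n_2, n_4) = 161.57°
δ = |180° − 161.57°| = 18.43°
18.43° ≤ 2α = 22.62°  →  valid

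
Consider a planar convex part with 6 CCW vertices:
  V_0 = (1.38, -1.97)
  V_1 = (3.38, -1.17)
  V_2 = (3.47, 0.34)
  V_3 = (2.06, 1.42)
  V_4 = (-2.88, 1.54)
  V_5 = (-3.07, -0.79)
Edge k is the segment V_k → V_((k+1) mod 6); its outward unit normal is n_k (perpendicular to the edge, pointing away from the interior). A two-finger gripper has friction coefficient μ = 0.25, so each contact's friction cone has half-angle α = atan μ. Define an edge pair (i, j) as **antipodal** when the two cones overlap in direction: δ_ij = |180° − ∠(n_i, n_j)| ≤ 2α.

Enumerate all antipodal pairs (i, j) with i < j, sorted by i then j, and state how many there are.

count = 4; pairs: (0,3), (1,4), (2,5), (3,5)

α = atan 0.25 = 14.04°;  2α = 28.07°
n_0 = (+0.3714, -0.9285)
n_1 = (+0.9982, -0.0595)
n_2 = (+0.6081, +0.7939)
n_3 = (+0.0243, +0.9997)
n_4 = (-0.9967, +0.0813)
n_5 = (-0.2563, -0.9666)
  (0,1): δ = 115.21°  ·
  (0,2): δ = 59.25°  ·
  (0,3): δ = 23.19°  ✓
  (0,4): δ = 63.54°  ·
  (0,5): δ = 143.35°  ·
  (1,2): δ = 124.04°  ·
  (1,3): δ = 87.98°  ·
  (1,4): δ = 1.25°  ✓
  (1,5): δ = 78.56°  ·
  (2,3): δ = 143.94°  ·
  (2,4): δ = 57.21°  ·
  (2,5): δ = 22.60°  ✓
  (3,4): δ = 93.27°  ·
  (3,5): δ = 13.46°  ✓
  (4,5): δ = 100.19°  ·
antipodal pairs: 4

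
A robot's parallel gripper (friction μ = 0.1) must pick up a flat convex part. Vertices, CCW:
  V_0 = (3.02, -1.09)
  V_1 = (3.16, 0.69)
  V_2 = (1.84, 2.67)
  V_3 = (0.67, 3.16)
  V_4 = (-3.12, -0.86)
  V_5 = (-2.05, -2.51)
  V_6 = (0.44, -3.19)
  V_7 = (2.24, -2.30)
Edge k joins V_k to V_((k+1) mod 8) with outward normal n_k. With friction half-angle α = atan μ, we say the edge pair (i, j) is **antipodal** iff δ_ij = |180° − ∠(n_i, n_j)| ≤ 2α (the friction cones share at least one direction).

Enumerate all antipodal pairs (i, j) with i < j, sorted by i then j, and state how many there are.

α = atan 0.1 = 5.71°;  2α = 11.42°
n_0 = (+0.9969, -0.0784)
n_1 = (+0.8321, +0.5547)
n_2 = (+0.3863, +0.9224)
n_3 = (-0.7276, +0.6860)
n_4 = (-0.8390, -0.5441)
n_5 = (-0.2634, -0.9647)
n_6 = (+0.4432, -0.8964)
n_7 = (+0.8405, -0.5418)
  (0,1): δ = 141.81°  ·
  (0,2): δ = 108.23°  ·
  (0,3): δ = 38.82°  ·
  (0,4): δ = 37.46°  ·
  (0,5): δ = 79.22°  ·
  (0,6): δ = 120.81°  ·
  (0,7): δ = 151.69°  ·
  (1,2): δ = 146.41°  ·
  (1,3): δ = 77.00°  ·
  (1,4): δ = 0.73°  ✓
  (1,5): δ = 41.04°  ·
  (1,6): δ = 82.62°  ·
  (1,7): δ = 113.50°  ·
  (2,3): δ = 110.59°  ·
  (2,4): δ = 34.31°  ·
  (2,5): δ = 7.45°  ✓
  (2,6): δ = 49.03°  ·
  (2,7): δ = 79.92°  ·
  (3,4): δ = 103.72°  ·
  (3,5): δ = 61.96°  ·
  (3,6): δ = 20.38°  ·
  (3,7): δ = 10.51°  ✓
  (4,5): δ = 138.24°  ·
  (4,6): δ = 96.65°  ·
  (4,7): δ = 65.77°  ·
  (5,6): δ = 138.42°  ·
  (5,7): δ = 107.53°  ·
  (6,7): δ = 149.12°  ·
antipodal pairs: 3

count = 3; pairs: (1,4), (2,5), (3,7)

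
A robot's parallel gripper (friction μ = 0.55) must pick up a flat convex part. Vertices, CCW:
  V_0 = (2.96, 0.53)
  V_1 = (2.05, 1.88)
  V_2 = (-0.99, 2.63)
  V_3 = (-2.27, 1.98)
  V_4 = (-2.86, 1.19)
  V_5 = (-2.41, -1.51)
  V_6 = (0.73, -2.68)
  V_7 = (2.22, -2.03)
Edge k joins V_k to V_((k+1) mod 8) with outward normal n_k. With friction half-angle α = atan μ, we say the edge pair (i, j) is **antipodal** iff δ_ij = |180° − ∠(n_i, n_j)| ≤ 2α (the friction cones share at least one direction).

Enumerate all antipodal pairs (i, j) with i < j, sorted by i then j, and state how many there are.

count = 10; pairs: (0,4), (0,5), (1,5), (1,6), (2,5), (2,6), (2,7), (3,6), (3,7), (4,7)

α = atan 0.55 = 28.81°;  2α = 57.62°
n_0 = (+0.8292, +0.5589)
n_1 = (+0.2395, +0.9709)
n_2 = (-0.4528, +0.8916)
n_3 = (-0.8012, +0.5984)
n_4 = (-0.9864, -0.1644)
n_5 = (-0.3492, -0.9371)
n_6 = (+0.3999, -0.9166)
n_7 = (+0.9607, -0.2777)
  (0,1): δ = 137.84°  ·
  (0,2): δ = 97.06°  ·
  (0,3): δ = 70.74°  ·
  (0,4): δ = 24.52°  ✓
  (0,5): δ = 35.58°  ✓
  (0,6): δ = 79.59°  ·
  (0,7): δ = 129.89°  ·
  (1,2): δ = 139.22°  ·
  (1,3): δ = 112.89°  ·
  (1,4): δ = 66.68°  ·
  (1,5): δ = 6.58°  ✓
  (1,6): δ = 37.43°  ✓
  (1,7): δ = 87.74°  ·
  (2,3): δ = 153.68°  ·
  (2,4): δ = 107.46°  ·
  (2,5): δ = 47.36°  ✓
  (2,6): δ = 3.35°  ✓
  (2,7): δ = 46.96°  ✓
  (3,4): δ = 133.78°  ·
  (3,5): δ = 73.68°  ·
  (3,6): δ = 29.68°  ✓
  (3,7): δ = 20.63°  ✓
  (4,5): δ = 119.90°  ·
  (4,6): δ = 75.89°  ·
  (4,7): δ = 25.58°  ✓
  (5,6): δ = 136.00°  ·
  (5,7): δ = 85.69°  ·
  (6,7): δ = 129.69°  ·
antipodal pairs: 10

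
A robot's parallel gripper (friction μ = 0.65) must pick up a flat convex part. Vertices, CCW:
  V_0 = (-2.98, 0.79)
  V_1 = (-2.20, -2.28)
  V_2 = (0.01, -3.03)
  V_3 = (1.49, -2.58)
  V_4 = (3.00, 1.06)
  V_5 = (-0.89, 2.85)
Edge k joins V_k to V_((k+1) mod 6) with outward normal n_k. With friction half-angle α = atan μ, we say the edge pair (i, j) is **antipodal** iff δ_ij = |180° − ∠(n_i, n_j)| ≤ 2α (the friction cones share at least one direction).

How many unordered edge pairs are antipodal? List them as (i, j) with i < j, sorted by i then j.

α = atan 0.65 = 33.02°;  2α = 66.05°
n_0 = (-0.9692, -0.2462)
n_1 = (-0.3214, -0.9470)
n_2 = (+0.2909, -0.9568)
n_3 = (+0.9237, -0.3832)
n_4 = (+0.4180, +0.9084)
n_5 = (-0.7020, +0.7122)
  (0,1): δ = 123.00°  ·
  (0,2): δ = 87.34°  ·
  (0,3): δ = 36.79°  ✓
  (0,4): δ = 51.03°  ✓
  (0,5): δ = 120.33°  ·
  (1,2): δ = 144.34°  ·
  (1,3): δ = 93.78°  ·
  (1,4): δ = 5.96°  ✓
  (1,5): δ = 63.33°  ✓
  (2,3): δ = 129.44°  ·
  (2,4): δ = 41.62°  ✓
  (2,5): δ = 27.67°  ✓
  (3,4): δ = 92.18°  ·
  (3,5): δ = 22.88°  ✓
  (4,5): δ = 110.70°  ·
antipodal pairs: 7

count = 7; pairs: (0,3), (0,4), (1,4), (1,5), (2,4), (2,5), (3,5)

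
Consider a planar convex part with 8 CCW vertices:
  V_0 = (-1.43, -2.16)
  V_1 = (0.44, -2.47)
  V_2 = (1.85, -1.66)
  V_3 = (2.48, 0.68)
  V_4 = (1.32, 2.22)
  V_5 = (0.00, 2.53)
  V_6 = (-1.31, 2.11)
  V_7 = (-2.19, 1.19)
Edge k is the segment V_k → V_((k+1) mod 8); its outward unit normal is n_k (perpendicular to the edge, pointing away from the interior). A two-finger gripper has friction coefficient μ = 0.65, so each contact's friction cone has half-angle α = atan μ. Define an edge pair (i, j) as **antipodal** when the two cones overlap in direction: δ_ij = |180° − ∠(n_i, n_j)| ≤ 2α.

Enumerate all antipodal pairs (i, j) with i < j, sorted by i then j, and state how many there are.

α = atan 0.65 = 33.02°;  2α = 66.05°
n_0 = (-0.1635, -0.9865)
n_1 = (+0.4981, -0.8671)
n_2 = (+0.9656, -0.2600)
n_3 = (+0.7988, +0.6017)
n_4 = (+0.2286, +0.9735)
n_5 = (-0.3053, +0.9523)
n_6 = (-0.7226, +0.6912)
n_7 = (-0.9752, -0.2212)
  (0,1): δ = 140.71°  ·
  (0,2): δ = 95.66°  ·
  (0,3): δ = 43.60°  ✓
  (0,4): δ = 3.80°  ✓
  (0,5): δ = 27.19°  ✓
  (0,6): δ = 55.69°  ✓
  (0,7): δ = 112.19°  ·
  (1,2): δ = 134.94°  ·
  (1,3): δ = 82.89°  ·
  (1,4): δ = 43.09°  ✓
  (1,5): δ = 12.10°  ✓
  (1,6): δ = 16.40°  ✓
  (1,7): δ = 72.91°  ·
  (2,3): δ = 127.94°  ·
  (2,4): δ = 88.15°  ·
  (2,5): δ = 57.16°  ✓
  (2,6): δ = 28.66°  ✓
  (2,7): δ = 27.85°  ✓
  (3,4): δ = 140.21°  ·
  (3,5): δ = 109.21°  ·
  (3,6): δ = 80.72°  ·
  (3,7): δ = 24.21°  ✓
  (4,5): δ = 149.01°  ·
  (4,6): δ = 120.51°  ·
  (4,7): δ = 64.00°  ✓
  (5,6): δ = 151.50°  ·
  (5,7): δ = 94.99°  ·
  (6,7): δ = 123.49°  ·
antipodal pairs: 12

count = 12; pairs: (0,3), (0,4), (0,5), (0,6), (1,4), (1,5), (1,6), (2,5), (2,6), (2,7), (3,7), (4,7)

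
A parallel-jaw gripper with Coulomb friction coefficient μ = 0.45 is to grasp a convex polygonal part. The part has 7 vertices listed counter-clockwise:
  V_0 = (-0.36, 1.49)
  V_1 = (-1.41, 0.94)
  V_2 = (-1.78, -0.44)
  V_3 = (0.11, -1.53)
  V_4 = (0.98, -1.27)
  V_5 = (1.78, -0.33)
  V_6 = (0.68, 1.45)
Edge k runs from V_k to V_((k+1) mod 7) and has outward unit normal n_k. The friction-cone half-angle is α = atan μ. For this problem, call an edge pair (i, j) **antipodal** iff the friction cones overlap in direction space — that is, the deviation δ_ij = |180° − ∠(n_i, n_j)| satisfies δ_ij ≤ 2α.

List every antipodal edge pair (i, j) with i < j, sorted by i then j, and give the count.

α = atan 0.45 = 24.23°;  2α = 48.46°
n_0 = (-0.4640, +0.8858)
n_1 = (-0.9659, +0.2590)
n_2 = (-0.4996, -0.8663)
n_3 = (+0.2863, -0.9581)
n_4 = (+0.7615, -0.6481)
n_5 = (+0.8507, +0.5257)
n_6 = (+0.0384, +0.9993)
  (0,1): δ = 132.65°  ·
  (0,2): δ = 57.62°  ·
  (0,3): δ = 11.01°  ✓
  (0,4): δ = 21.95°  ✓
  (0,5): δ = 94.07°  ·
  (0,6): δ = 150.15°  ·
  (1,2): δ = 104.96°  ·
  (1,3): δ = 58.35°  ·
  (1,4): δ = 25.39°  ✓
  (1,5): δ = 46.72°  ✓
  (1,6): δ = 102.81°  ·
  (2,3): δ = 133.39°  ·
  (2,4): δ = 100.43°  ·
  (2,5): δ = 28.31°  ✓
  (2,6): δ = 27.77°  ✓
  (3,4): δ = 147.04°  ·
  (3,5): δ = 74.92°  ·
  (3,6): δ = 18.84°  ✓
  (4,5): δ = 107.88°  ·
  (4,6): δ = 51.80°  ·
  (5,6): δ = 123.92°  ·
antipodal pairs: 7

count = 7; pairs: (0,3), (0,4), (1,4), (1,5), (2,5), (2,6), (3,6)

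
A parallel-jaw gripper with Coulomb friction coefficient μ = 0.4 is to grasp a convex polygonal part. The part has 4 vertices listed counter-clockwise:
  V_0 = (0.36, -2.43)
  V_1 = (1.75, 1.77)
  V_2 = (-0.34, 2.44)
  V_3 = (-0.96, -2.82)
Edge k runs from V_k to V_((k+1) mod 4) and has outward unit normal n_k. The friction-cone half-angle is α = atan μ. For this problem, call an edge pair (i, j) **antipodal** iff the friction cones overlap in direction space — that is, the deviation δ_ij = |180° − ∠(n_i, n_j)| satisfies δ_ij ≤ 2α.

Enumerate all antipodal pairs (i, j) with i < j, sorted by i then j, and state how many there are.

α = atan 0.4 = 21.80°;  2α = 43.60°
n_0 = (+0.9494, -0.3142)
n_1 = (+0.3053, +0.9523)
n_2 = (-0.9931, +0.1171)
n_3 = (+0.2833, -0.9590)
  (0,1): δ = 89.46°  ·
  (0,2): δ = 11.59°  ✓
  (0,3): δ = 124.77°  ·
  (1,2): δ = 78.95°  ·
  (1,3): δ = 34.23°  ✓
  (2,3): δ = 66.82°  ·
antipodal pairs: 2

count = 2; pairs: (0,2), (1,3)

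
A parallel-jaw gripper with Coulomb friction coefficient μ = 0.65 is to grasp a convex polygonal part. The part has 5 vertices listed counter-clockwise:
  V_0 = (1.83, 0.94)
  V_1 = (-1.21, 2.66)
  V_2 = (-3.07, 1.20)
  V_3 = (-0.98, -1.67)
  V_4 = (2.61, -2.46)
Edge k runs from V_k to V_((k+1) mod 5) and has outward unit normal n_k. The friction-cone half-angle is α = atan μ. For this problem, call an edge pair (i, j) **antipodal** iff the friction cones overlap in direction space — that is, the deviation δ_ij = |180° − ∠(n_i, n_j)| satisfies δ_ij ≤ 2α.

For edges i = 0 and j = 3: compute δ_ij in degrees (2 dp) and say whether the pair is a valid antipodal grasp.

α = atan 0.65 = 33.02°;  2α = 66.05°
edge 0: e_0 = (-3.04, +1.72);  n_0 = (+0.4924, +0.8703)
edge 3: e_3 = (+3.59, -0.79);  n_3 = (-0.2149, -0.9766)
∠(n_0, n_3) = 162.91°
δ = |180° − 162.91°| = 17.09°
17.09° ≤ 2α = 66.05°  →  valid

δ = 17.09°, valid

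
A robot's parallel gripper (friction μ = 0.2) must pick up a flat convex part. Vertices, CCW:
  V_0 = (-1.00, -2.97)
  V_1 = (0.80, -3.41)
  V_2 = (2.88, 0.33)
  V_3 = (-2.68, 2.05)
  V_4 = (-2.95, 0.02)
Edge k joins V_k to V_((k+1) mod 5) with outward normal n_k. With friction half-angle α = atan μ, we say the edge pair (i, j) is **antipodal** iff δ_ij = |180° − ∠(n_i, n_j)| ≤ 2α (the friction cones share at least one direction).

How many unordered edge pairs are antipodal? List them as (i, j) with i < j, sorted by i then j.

count = 2; pairs: (0,2), (1,3)

α = atan 0.2 = 11.31°;  2α = 22.62°
n_0 = (-0.2375, -0.9714)
n_1 = (+0.8739, -0.4860)
n_2 = (+0.2955, +0.9553)
n_3 = (-0.9913, +0.1318)
n_4 = (-0.8376, -0.5463)
  (0,1): δ = 105.34°  ·
  (0,2): δ = 3.45°  ✓
  (0,3): δ = 96.16°  ·
  (0,4): δ = 136.85°  ·
  (1,2): δ = 78.11°  ·
  (1,3): δ = 21.50°  ✓
  (1,4): δ = 62.19°  ·
  (2,3): δ = 80.39°  ·
  (2,4): δ = 39.70°  ·
  (3,4): δ = 139.31°  ·
antipodal pairs: 2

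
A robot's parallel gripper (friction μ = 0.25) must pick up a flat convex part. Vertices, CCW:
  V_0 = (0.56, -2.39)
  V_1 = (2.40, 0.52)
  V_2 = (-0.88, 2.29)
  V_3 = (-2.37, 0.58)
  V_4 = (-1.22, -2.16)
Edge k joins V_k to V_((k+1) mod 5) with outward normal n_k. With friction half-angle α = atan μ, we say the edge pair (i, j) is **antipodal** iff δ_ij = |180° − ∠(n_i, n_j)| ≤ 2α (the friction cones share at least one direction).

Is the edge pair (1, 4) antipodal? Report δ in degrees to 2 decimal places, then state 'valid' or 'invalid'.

α = atan 0.25 = 14.04°;  2α = 28.07°
edge 1: e_1 = (-3.28, +1.77);  n_1 = (+0.4749, +0.8800)
edge 4: e_4 = (+1.78, -0.23);  n_4 = (-0.1281, -0.9918)
∠(n_1, n_4) = 159.01°
δ = |180° − 159.01°| = 20.99°
20.99° ≤ 2α = 28.07°  →  valid

δ = 20.99°, valid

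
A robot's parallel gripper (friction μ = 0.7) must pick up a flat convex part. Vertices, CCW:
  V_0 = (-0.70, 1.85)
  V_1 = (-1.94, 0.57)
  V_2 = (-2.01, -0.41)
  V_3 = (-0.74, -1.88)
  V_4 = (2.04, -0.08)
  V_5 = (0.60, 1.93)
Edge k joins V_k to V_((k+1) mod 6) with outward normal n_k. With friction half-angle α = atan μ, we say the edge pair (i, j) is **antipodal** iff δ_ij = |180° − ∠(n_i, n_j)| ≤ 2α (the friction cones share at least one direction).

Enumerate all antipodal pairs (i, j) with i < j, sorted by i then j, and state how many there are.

count = 6; pairs: (0,3), (1,3), (1,4), (2,4), (2,5), (3,5)

α = atan 0.7 = 34.99°;  2α = 69.98°
n_0 = (-0.7182, +0.6958)
n_1 = (-0.9975, +0.0712)
n_2 = (-0.7567, -0.6538)
n_3 = (+0.5435, -0.8394)
n_4 = (+0.8129, +0.5824)
n_5 = (-0.0614, +0.9981)
  (0,1): δ = 139.99°  ·
  (0,2): δ = 95.08°  ·
  (0,3): δ = 12.99°  ✓
  (0,4): δ = 79.71°  ·
  (0,5): δ = 137.61°  ·
  (1,2): δ = 135.09°  ·
  (1,3): δ = 52.99°  ✓
  (1,4): δ = 39.70°  ✓
  (1,5): δ = 97.61°  ·
  (2,3): δ = 97.90°  ·
  (2,4): δ = 5.21°  ✓
  (2,5): δ = 52.70°  ✓
  (3,4): δ = 87.30°  ·
  (3,5): δ = 29.40°  ✓
  (4,5): δ = 122.10°  ·
antipodal pairs: 6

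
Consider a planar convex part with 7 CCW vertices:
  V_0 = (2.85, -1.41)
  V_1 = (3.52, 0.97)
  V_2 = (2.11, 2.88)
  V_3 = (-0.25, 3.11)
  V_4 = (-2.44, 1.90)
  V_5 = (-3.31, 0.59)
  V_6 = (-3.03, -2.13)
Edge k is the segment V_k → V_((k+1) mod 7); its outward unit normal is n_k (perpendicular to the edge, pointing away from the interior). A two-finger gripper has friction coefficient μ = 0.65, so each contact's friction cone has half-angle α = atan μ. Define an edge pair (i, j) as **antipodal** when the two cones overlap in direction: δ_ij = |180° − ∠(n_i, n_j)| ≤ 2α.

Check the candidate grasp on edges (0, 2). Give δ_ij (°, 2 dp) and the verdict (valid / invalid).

α = atan 0.65 = 33.02°;  2α = 66.05°
edge 0: e_0 = (+0.67, +2.38);  n_0 = (+0.9626, -0.2710)
edge 2: e_2 = (-2.36, +0.23);  n_2 = (+0.0970, +0.9953)
∠(n_0, n_2) = 100.16°
δ = |180° − 100.16°| = 79.84°
79.84° > 2α = 66.05°  →  invalid

δ = 79.84°, invalid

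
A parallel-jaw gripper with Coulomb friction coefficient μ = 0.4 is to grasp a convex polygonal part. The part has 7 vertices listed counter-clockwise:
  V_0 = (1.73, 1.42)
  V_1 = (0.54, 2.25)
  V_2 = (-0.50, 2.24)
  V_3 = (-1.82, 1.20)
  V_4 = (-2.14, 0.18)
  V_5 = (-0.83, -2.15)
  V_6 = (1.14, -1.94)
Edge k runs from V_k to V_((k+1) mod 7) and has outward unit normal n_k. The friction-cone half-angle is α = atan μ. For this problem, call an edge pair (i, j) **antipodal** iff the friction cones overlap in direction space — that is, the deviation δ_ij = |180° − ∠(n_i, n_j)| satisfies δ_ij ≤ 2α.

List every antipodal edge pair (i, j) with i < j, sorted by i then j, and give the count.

α = atan 0.4 = 21.80°;  2α = 43.60°
n_0 = (+0.5721, +0.8202)
n_1 = (-0.0096, +1.0000)
n_2 = (-0.6189, +0.7855)
n_3 = (-0.9541, +0.2993)
n_4 = (-0.8717, -0.4901)
n_5 = (+0.1060, -0.9944)
n_6 = (+0.9849, -0.1729)
  (0,1): δ = 144.55°  ·
  (0,2): δ = 106.87°  ·
  (0,3): δ = 72.52°  ·
  (0,4): δ = 25.76°  ✓
  (0,5): δ = 40.98°  ✓
  (0,6): δ = 114.94°  ·
  (1,2): δ = 142.32°  ·
  (1,3): δ = 107.97°  ·
  (1,4): δ = 61.20°  ·
  (1,5): δ = 5.53°  ✓
  (1,6): δ = 79.49°  ·
  (2,3): δ = 145.65°  ·
  (2,4): δ = 98.89°  ·
  (2,5): δ = 32.15°  ✓
  (2,6): δ = 41.81°  ✓
  (3,4): δ = 133.24°  ·
  (3,5): δ = 66.50°  ·
  (3,6): δ = 7.46°  ✓
  (4,5): δ = 113.26°  ·
  (4,6): δ = 39.31°  ✓
  (5,6): δ = 106.04°  ·
antipodal pairs: 7

count = 7; pairs: (0,4), (0,5), (1,5), (2,5), (2,6), (3,6), (4,6)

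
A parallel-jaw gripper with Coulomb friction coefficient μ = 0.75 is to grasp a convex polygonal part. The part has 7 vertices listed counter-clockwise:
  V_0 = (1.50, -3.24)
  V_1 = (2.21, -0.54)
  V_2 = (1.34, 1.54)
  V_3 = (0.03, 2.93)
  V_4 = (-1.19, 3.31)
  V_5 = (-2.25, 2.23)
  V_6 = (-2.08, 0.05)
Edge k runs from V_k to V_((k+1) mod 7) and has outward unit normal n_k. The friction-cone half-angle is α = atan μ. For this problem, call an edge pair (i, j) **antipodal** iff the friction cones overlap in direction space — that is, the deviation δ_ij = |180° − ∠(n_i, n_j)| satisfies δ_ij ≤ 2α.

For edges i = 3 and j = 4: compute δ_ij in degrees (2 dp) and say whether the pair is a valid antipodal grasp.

δ = 117.16°, invalid

α = atan 0.75 = 36.87°;  2α = 73.74°
edge 3: e_3 = (-1.22, +0.38);  n_3 = (+0.2974, +0.9548)
edge 4: e_4 = (-1.06, -1.08);  n_4 = (-0.7137, +0.7005)
∠(n_3, n_4) = 62.84°
δ = |180° − 62.84°| = 117.16°
117.16° > 2α = 73.74°  →  invalid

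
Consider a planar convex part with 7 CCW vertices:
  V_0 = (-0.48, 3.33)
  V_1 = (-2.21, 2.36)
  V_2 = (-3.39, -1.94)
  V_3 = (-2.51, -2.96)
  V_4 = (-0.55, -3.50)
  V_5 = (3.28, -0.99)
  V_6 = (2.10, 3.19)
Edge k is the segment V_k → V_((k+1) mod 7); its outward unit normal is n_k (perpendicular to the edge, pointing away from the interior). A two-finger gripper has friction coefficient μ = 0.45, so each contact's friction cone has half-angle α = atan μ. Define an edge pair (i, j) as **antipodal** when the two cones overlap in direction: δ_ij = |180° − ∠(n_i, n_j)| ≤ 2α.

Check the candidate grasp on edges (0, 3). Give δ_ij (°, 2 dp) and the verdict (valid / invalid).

α = atan 0.45 = 24.23°;  2α = 48.46°
edge 0: e_0 = (-1.73, -0.97);  n_0 = (-0.4891, +0.8722)
edge 3: e_3 = (+1.96, -0.54);  n_3 = (-0.2656, -0.9641)
∠(n_0, n_3) = 135.32°
δ = |180° − 135.32°| = 44.68°
44.68° ≤ 2α = 48.46°  →  valid

δ = 44.68°, valid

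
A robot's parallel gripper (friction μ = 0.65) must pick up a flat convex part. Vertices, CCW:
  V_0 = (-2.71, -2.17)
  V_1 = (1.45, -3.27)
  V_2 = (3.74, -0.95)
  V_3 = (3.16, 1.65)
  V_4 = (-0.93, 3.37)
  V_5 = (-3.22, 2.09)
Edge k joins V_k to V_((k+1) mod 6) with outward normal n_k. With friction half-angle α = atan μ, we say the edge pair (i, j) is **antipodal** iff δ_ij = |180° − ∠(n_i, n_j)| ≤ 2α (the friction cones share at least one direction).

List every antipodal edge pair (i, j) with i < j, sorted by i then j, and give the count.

α = atan 0.65 = 33.02°;  2α = 66.05°
n_0 = (-0.2556, -0.9668)
n_1 = (+0.7117, -0.7025)
n_2 = (+0.9760, +0.2177)
n_3 = (+0.3877, +0.9218)
n_4 = (-0.4879, +0.8729)
n_5 = (-0.9929, -0.1189)
  (0,1): δ = 119.82°  ·
  (0,2): δ = 62.61°  ✓
  (0,3): δ = 8.00°  ✓
  (0,4): δ = 44.01°  ✓
  (0,5): δ = 111.64°  ·
  (1,2): δ = 122.80°  ·
  (1,3): δ = 68.18°  ·
  (1,4): δ = 16.17°  ✓
  (1,5): δ = 51.45°  ✓
  (2,3): δ = 125.38°  ·
  (2,4): δ = 73.37°  ·
  (2,5): δ = 5.75°  ✓
  (3,4): δ = 127.99°  ·
  (3,5): δ = 60.36°  ✓
  (4,5): δ = 112.38°  ·
antipodal pairs: 7

count = 7; pairs: (0,2), (0,3), (0,4), (1,4), (1,5), (2,5), (3,5)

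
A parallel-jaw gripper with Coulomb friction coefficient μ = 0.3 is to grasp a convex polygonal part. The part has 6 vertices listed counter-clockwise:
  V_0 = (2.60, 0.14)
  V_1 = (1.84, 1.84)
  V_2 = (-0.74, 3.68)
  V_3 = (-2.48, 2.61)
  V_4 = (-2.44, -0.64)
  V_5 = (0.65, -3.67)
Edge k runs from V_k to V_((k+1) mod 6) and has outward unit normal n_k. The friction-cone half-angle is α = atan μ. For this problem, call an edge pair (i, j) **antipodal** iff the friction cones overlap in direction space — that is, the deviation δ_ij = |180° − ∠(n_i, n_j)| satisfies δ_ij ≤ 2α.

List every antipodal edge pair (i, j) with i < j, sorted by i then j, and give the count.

α = atan 0.3 = 16.70°;  2α = 33.40°
n_0 = (+0.9129, +0.4081)
n_1 = (+0.5806, +0.8142)
n_2 = (-0.5238, +0.8518)
n_3 = (-0.9999, -0.0123)
n_4 = (-0.7001, -0.7140)
n_5 = (+0.8902, -0.4556)
  (0,1): δ = 149.58°  ·
  (0,2): δ = 82.50°  ·
  (0,3): δ = 23.38°  ✓
  (0,4): δ = 21.47°  ✓
  (0,5): δ = 128.81°  ·
  (1,2): δ = 112.92°  ·
  (1,3): δ = 53.80°  ·
  (1,4): δ = 8.94°  ✓
  (1,5): δ = 98.39°  ·
  (2,3): δ = 120.88°  ·
  (2,4): δ = 76.03°  ·
  (2,5): δ = 31.31°  ✓
  (3,4): δ = 135.14°  ·
  (3,5): δ = 27.81°  ✓
  (4,5): δ = 72.67°  ·
antipodal pairs: 5

count = 5; pairs: (0,3), (0,4), (1,4), (2,5), (3,5)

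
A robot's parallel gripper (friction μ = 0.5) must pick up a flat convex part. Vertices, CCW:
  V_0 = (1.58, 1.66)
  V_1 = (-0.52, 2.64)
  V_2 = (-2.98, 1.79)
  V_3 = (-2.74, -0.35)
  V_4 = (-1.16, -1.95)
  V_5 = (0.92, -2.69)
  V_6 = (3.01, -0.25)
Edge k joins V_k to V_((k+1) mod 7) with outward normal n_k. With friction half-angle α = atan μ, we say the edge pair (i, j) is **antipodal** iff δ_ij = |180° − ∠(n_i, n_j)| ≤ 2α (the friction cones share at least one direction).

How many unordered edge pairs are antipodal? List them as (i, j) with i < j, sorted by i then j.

α = atan 0.5 = 26.57°;  2α = 53.13°
n_0 = (+0.4229, +0.9062)
n_1 = (-0.3266, +0.9452)
n_2 = (-0.9938, -0.1115)
n_3 = (-0.7115, -0.7026)
n_4 = (-0.3352, -0.9422)
n_5 = (+0.7595, -0.6505)
n_6 = (+0.8005, +0.5993)
  (0,1): δ = 135.92°  ·
  (0,2): δ = 58.58°  ·
  (0,3): δ = 20.34°  ✓
  (0,4): δ = 5.43°  ✓
  (0,5): δ = 74.43°  ·
  (0,6): δ = 151.84°  ·
  (1,2): δ = 102.66°  ·
  (1,3): δ = 64.42°  ·
  (1,4): δ = 38.65°  ✓
  (1,5): δ = 30.36°  ✓
  (1,6): δ = 107.76°  ·
  (2,3): δ = 141.76°  ·
  (2,4): δ = 115.98°  ·
  (2,5): δ = 46.98°  ✓
  (2,6): δ = 30.42°  ✓
  (3,4): δ = 154.22°  ·
  (3,5): δ = 85.22°  ·
  (3,6): δ = 7.82°  ✓
  (4,5): δ = 111.00°  ·
  (4,6): δ = 33.59°  ✓
  (5,6): δ = 102.60°  ·
antipodal pairs: 8

count = 8; pairs: (0,3), (0,4), (1,4), (1,5), (2,5), (2,6), (3,6), (4,6)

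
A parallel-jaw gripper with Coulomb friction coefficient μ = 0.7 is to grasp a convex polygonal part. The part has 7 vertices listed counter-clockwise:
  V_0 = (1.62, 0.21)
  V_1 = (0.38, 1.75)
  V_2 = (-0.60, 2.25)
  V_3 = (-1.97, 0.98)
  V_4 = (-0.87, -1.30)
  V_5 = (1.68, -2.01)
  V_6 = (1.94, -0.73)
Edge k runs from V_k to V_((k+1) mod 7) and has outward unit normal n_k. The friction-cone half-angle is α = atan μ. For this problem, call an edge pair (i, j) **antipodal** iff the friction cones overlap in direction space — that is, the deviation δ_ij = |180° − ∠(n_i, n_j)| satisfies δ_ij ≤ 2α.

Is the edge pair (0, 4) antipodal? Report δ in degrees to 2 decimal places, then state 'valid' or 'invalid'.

δ = 35.60°, valid

α = atan 0.7 = 34.99°;  2α = 69.98°
edge 0: e_0 = (-1.24, +1.54);  n_0 = (+0.7789, +0.6272)
edge 4: e_4 = (+2.55, -0.71);  n_4 = (-0.2682, -0.9634)
∠(n_0, n_4) = 144.40°
δ = |180° − 144.40°| = 35.60°
35.60° ≤ 2α = 69.98°  →  valid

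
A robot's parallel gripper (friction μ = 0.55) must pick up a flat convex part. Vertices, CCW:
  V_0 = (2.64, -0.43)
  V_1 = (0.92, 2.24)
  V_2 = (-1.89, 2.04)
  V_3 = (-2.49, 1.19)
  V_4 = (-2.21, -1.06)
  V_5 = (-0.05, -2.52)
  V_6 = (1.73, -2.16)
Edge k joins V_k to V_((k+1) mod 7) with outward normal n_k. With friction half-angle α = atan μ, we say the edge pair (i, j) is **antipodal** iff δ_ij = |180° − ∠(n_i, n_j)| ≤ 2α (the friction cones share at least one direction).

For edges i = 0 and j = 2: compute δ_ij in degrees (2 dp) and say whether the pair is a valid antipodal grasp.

α = atan 0.55 = 28.81°;  2α = 57.62°
edge 0: e_0 = (-1.72, +2.67);  n_0 = (+0.8407, +0.5416)
edge 2: e_2 = (-0.60, -0.85);  n_2 = (-0.8170, +0.5767)
∠(n_0, n_2) = 111.99°
δ = |180° − 111.99°| = 68.01°
68.01° > 2α = 57.62°  →  invalid

δ = 68.01°, invalid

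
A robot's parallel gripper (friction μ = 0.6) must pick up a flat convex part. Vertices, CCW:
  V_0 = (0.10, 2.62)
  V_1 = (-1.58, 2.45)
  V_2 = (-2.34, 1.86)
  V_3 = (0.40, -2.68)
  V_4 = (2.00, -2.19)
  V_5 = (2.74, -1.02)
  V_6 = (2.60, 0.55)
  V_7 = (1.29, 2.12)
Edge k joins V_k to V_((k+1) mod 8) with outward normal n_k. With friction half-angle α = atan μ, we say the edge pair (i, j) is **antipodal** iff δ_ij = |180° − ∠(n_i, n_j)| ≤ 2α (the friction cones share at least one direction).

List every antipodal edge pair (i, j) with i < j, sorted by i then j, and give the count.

count = 9; pairs: (0,3), (0,4), (1,3), (1,4), (1,5), (2,5), (2,6), (2,7), (3,7)

α = atan 0.6 = 30.96°;  2α = 61.93°
n_0 = (-0.1007, +0.9949)
n_1 = (-0.6132, +0.7899)
n_2 = (-0.8562, -0.5167)
n_3 = (+0.2928, -0.9562)
n_4 = (+0.8451, -0.5345)
n_5 = (+0.9960, +0.0888)
n_6 = (+0.7678, +0.6407)
n_7 = (+0.3874, +0.9219)
  (0,1): δ = 147.96°  ·
  (0,2): δ = 64.67°  ·
  (0,3): δ = 11.25°  ✓
  (0,4): δ = 51.91°  ✓
  (0,5): δ = 89.32°  ·
  (0,6): δ = 124.06°  ·
  (0,7): δ = 151.43°  ·
  (1,2): δ = 96.71°  ·
  (1,3): δ = 20.80°  ✓
  (1,4): δ = 19.86°  ✓
  (1,5): δ = 57.27°  ✓
  (1,6): δ = 92.02°  ·
  (1,7): δ = 119.39°  ·
  (2,3): δ = 104.08°  ·
  (2,4): δ = 63.42°  ·
  (2,5): δ = 26.02°  ✓
  (2,6): δ = 8.73°  ✓
  (2,7): δ = 36.10°  ✓
  (3,4): δ = 139.34°  ·
  (3,5): δ = 101.93°  ·
  (3,6): δ = 67.19°  ·
  (3,7): δ = 39.82°  ✓
  (4,5): δ = 142.59°  ·
  (4,6): δ = 107.85°  ·
  (4,7): δ = 80.48°  ·
  (5,6): δ = 145.25°  ·
  (5,7): δ = 117.89°  ·
  (6,7): δ = 152.63°  ·
antipodal pairs: 9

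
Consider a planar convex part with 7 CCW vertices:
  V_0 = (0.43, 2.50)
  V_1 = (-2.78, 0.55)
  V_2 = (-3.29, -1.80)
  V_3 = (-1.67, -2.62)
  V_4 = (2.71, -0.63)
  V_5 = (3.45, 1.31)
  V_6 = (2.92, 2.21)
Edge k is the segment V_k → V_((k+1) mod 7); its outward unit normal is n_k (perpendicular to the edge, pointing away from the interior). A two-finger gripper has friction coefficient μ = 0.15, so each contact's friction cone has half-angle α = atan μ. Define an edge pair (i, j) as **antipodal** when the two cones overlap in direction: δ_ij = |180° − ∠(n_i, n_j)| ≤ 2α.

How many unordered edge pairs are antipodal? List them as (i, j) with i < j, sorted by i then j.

count = 2; pairs: (0,3), (1,4)

α = atan 0.15 = 8.53°;  2α = 17.06°
n_0 = (-0.5192, +0.8547)
n_1 = (-0.9773, +0.2121)
n_2 = (-0.4516, -0.8922)
n_3 = (+0.4136, -0.9104)
n_4 = (+0.9343, -0.3564)
n_5 = (+0.8617, +0.5074)
n_6 = (+0.1157, +0.9933)
  (0,1): δ = 133.52°  ·
  (0,2): δ = 58.12°  ·
  (0,3): δ = 6.84°  ✓
  (0,4): δ = 37.84°  ·
  (0,5): δ = 89.22°  ·
  (0,6): δ = 142.08°  ·
  (1,2): δ = 104.60°  ·
  (1,3): δ = 53.32°  ·
  (1,4): δ = 8.63°  ✓
  (1,5): δ = 42.74°  ·
  (1,6): δ = 95.60°  ·
  (2,3): δ = 128.72°  ·
  (2,4): δ = 84.03°  ·
  (2,5): δ = 32.66°  ·
  (2,6): δ = 20.20°  ·
  (3,4): δ = 135.31°  ·
  (3,5): δ = 83.94°  ·
  (3,6): δ = 31.08°  ·
  (4,5): δ = 128.63°  ·
  (4,6): δ = 75.76°  ·
  (5,6): δ = 127.14°  ·
antipodal pairs: 2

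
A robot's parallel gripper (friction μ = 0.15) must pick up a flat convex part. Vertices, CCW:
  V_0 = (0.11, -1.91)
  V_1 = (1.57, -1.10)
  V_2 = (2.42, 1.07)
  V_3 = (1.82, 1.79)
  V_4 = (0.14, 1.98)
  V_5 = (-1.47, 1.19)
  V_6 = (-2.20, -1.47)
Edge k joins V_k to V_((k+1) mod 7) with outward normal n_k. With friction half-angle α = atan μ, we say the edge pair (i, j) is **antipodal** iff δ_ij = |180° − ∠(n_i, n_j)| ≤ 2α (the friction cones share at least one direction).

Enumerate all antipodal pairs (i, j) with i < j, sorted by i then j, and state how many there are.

α = atan 0.15 = 8.53°;  2α = 17.06°
n_0 = (+0.4851, -0.8744)
n_1 = (+0.9311, -0.3647)
n_2 = (+0.7682, +0.6402)
n_3 = (+0.1124, +0.9937)
n_4 = (-0.4405, +0.8977)
n_5 = (-0.9643, +0.2647)
n_6 = (-0.1871, -0.9823)
  (0,1): δ = 140.41°  ·
  (0,2): δ = 79.22°  ·
  (0,3): δ = 35.47°  ·
  (0,4): δ = 2.88°  ✓
  (0,5): δ = 45.63°  ·
  (0,6): δ = 140.19°  ·
  (1,2): δ = 118.80°  ·
  (1,3): δ = 75.06°  ·
  (1,4): δ = 42.47°  ·
  (1,5): δ = 6.04°  ✓
  (1,6): δ = 100.61°  ·
  (2,3): δ = 136.26°  ·
  (2,4): δ = 103.67°  ·
  (2,5): δ = 55.15°  ·
  (2,6): δ = 39.41°  ·
  (3,4): δ = 147.41°  ·
  (3,5): δ = 98.89°  ·
  (3,6): δ = 4.33°  ✓
  (4,5): δ = 131.48°  ·
  (4,6): δ = 36.92°  ·
  (5,6): δ = 85.44°  ·
antipodal pairs: 3

count = 3; pairs: (0,4), (1,5), (3,6)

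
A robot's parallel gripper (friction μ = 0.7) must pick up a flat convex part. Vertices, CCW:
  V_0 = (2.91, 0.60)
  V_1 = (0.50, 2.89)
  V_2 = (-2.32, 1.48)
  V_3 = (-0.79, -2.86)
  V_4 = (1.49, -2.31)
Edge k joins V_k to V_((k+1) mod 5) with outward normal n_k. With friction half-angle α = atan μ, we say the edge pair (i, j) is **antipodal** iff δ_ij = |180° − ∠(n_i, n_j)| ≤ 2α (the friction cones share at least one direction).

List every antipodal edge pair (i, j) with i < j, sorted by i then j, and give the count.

count = 5; pairs: (0,2), (0,3), (1,3), (1,4), (2,4)

α = atan 0.7 = 34.99°;  2α = 69.98°
n_0 = (+0.6888, +0.7249)
n_1 = (-0.4472, +0.8944)
n_2 = (-0.9431, -0.3325)
n_3 = (+0.2345, -0.9721)
n_4 = (+0.8987, -0.4385)
  (0,1): δ = 109.90°  ·
  (0,2): δ = 27.04°  ✓
  (0,3): δ = 57.10°  ✓
  (0,4): δ = 107.53°  ·
  (1,2): δ = 97.15°  ·
  (1,3): δ = 13.00°  ✓
  (1,4): δ = 37.42°  ✓
  (2,3): δ = 95.86°  ·
  (2,4): δ = 45.43°  ✓
  (3,4): δ = 129.57°  ·
antipodal pairs: 5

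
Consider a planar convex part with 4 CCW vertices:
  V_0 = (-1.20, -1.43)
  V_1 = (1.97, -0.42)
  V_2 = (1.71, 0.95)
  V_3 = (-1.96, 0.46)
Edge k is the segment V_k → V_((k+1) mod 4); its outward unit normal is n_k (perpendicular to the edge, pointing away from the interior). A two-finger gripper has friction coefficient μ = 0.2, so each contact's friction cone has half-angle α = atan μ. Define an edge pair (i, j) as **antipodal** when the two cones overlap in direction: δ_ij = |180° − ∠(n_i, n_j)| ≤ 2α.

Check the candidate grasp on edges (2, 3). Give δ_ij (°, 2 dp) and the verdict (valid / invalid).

α = atan 0.2 = 11.31°;  2α = 22.62°
edge 2: e_2 = (-3.67, -0.49);  n_2 = (-0.1323, +0.9912)
edge 3: e_3 = (+0.76, -1.89);  n_3 = (-0.9278, -0.3731)
∠(n_2, n_3) = 104.30°
δ = |180° − 104.30°| = 75.70°
75.70° > 2α = 22.62°  →  invalid

δ = 75.70°, invalid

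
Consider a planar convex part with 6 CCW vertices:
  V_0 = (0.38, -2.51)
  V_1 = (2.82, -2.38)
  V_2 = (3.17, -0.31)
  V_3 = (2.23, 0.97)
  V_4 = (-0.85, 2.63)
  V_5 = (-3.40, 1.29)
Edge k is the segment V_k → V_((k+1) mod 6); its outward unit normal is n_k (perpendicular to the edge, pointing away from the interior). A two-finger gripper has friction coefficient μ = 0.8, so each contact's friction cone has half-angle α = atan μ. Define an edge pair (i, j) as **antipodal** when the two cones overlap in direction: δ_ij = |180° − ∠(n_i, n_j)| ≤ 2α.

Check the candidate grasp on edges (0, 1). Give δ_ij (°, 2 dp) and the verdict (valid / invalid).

α = atan 0.8 = 38.66°;  2α = 77.32°
edge 0: e_0 = (+2.44, +0.13);  n_0 = (+0.0532, -0.9986)
edge 1: e_1 = (+0.35, +2.07);  n_1 = (+0.9860, -0.1667)
∠(n_0, n_1) = 77.35°
δ = |180° − 77.35°| = 102.65°
102.65° > 2α = 77.32°  →  invalid

δ = 102.65°, invalid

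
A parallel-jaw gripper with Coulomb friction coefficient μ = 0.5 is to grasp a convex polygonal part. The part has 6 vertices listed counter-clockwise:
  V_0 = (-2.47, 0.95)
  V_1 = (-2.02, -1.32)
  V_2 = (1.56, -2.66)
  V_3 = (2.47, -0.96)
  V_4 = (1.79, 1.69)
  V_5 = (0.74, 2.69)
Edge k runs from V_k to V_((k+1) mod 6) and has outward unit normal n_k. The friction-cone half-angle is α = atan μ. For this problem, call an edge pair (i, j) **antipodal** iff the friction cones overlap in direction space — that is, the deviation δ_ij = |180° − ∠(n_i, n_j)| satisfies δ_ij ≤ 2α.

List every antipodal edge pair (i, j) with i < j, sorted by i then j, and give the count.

count = 6; pairs: (0,2), (0,3), (0,4), (1,4), (1,5), (2,5)

α = atan 0.5 = 26.57°;  2α = 53.13°
n_0 = (-0.9809, -0.1945)
n_1 = (-0.3505, -0.9365)
n_2 = (+0.8816, -0.4719)
n_3 = (+0.9686, +0.2486)
n_4 = (+0.6897, +0.7241)
n_5 = (-0.4765, +0.8791)
  (0,1): δ = 121.73°  ·
  (0,2): δ = 39.37°  ✓
  (0,3): δ = 3.18°  ✓
  (0,4): δ = 35.18°  ✓
  (0,5): δ = 107.25°  ·
  (1,2): δ = 97.64°  ·
  (1,3): δ = 55.09°  ·
  (1,4): δ = 23.08°  ✓
  (1,5): δ = 48.98°  ✓
  (2,3): δ = 137.45°  ·
  (2,4): δ = 105.44°  ·
  (2,5): δ = 33.38°  ✓
  (3,4): δ = 147.99°  ·
  (3,5): δ = 75.93°  ·
  (4,5): δ = 107.94°  ·
antipodal pairs: 6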